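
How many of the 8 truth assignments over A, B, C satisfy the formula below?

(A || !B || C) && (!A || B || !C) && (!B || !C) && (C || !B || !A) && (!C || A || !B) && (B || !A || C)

There are 2^3 = 8 truth assignments over (A, B, C).
Split on A. With A = true, the clauses containing A are satisfied and !A drops from the rest; 0 of the 2^2 = 4 assignments to the other variables satisfy what remains.
With A = false, by the same count on the reduced clause set, 2 assignments work.
(One model: A=F, B=F, C=F.)
Total: 0 + 2 = 2.

2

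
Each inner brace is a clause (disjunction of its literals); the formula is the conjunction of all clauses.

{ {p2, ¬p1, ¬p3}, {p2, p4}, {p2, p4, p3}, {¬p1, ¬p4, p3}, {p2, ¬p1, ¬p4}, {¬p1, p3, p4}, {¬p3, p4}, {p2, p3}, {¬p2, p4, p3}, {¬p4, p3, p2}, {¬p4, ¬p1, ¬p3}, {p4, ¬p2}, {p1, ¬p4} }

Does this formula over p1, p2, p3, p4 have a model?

Unsatisfiable

Suppose p2 = True.
(p4) alone gives p4 = True.
(p1) alone gives p1 = True.
(p3) alone gives p3 = True.
That conflicts with the unit clause (¬p3).
That branch fails; take p2 = False instead.
(p4) alone gives p4 = True.
(¬p1) alone gives p1 = False.
That conflicts with the unit clause (p1).
Neither p2 = True nor p2 = False works.
No assignment satisfies every clause.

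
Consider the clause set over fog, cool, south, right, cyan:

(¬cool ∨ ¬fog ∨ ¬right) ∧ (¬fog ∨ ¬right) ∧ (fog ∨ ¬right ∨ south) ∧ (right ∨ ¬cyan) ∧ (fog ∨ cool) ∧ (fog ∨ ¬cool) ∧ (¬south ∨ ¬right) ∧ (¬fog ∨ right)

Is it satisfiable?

No

Suppose fog = False.
The clause (cool) is unit, so cool = True.
But (¬cool) is also a unit clause — contradiction.
Undo fog and try fog = True.
The clause (¬right) is unit, so right = False.
But (right) is also a unit clause — contradiction.
Either choice for fog ends in contradiction.
No assignment satisfies every clause.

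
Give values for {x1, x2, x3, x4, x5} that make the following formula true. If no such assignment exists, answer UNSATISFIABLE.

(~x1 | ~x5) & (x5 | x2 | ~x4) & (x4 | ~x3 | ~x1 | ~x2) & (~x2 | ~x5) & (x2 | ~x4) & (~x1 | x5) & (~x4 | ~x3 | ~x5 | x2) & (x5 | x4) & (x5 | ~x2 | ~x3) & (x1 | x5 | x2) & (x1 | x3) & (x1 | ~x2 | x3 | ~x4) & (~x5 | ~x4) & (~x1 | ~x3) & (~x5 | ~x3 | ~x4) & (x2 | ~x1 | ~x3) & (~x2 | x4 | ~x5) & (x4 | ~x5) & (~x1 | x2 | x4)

Suppose x1 = 0.
From the singleton clause (x3), x3 = 1.
Suppose x2 = 0.
From the singleton clause (~x4), x4 = 0.
From the singleton clause (x5), x5 = 1.
Now (~x5) is unsatisfied and unit — conflict.
That branch fails; take x2 = 1 instead.
From the singleton clause (~x5), x5 = 0.
Now (x5) is unsatisfied and unit — conflict.
Both values of x2 lead to a conflict.
That branch fails; take x1 = 1 instead.
From the singleton clause (~x5), x5 = 0.
Now (x5) is unsatisfied and unit — conflict.
Both values of x1 lead to a conflict.

UNSATISFIABLE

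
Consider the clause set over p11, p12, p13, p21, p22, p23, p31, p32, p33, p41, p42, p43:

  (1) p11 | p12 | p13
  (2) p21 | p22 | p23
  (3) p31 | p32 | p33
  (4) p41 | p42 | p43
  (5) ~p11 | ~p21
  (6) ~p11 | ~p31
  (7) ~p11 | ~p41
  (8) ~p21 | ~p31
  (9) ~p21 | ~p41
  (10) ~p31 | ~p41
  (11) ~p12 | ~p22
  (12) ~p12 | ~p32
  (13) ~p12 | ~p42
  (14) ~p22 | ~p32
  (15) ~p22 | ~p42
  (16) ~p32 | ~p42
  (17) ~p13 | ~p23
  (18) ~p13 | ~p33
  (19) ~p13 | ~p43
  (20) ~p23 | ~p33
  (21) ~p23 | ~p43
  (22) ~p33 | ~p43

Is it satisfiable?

Try p11 = 0.
Try p12 = 1.
Unit clause (~p22) forces p22 = 0.
Unit clause (~p32) forces p32 = 0.
Unit clause (~p42) forces p42 = 0.
Try p21 = 1.
Unit clause (~p31) forces p31 = 0.
Unit clause (p33) forces p33 = 1.
Unit clause (~p41) forces p41 = 0.
Unit clause (p43) forces p43 = 1.
Now (~p43) is unsatisfied and unit — conflict.
That branch fails; take p21 = 0 instead.
Unit clause (p23) forces p23 = 1.
Unit clause (~p13) forces p13 = 0.
Unit clause (~p33) forces p33 = 0.
Unit clause (p31) forces p31 = 1.
Unit clause (~p41) forces p41 = 0.
Unit clause (p43) forces p43 = 1.
Now (~p43) is unsatisfied and unit — conflict.
Both values of p21 lead to a conflict.
That branch fails; take p12 = 0 instead.
Unit clause (p13) forces p13 = 1.
Unit clause (~p23) forces p23 = 0.
Unit clause (~p33) forces p33 = 0.
Unit clause (~p43) forces p43 = 0.
Try p21 = 1.
Unit clause (~p31) forces p31 = 0.
Unit clause (p32) forces p32 = 1.
Unit clause (~p41) forces p41 = 0.
Unit clause (p42) forces p42 = 1.
Now (~p42) is unsatisfied and unit — conflict.
That branch fails; take p21 = 0 instead.
Unit clause (p22) forces p22 = 1.
Unit clause (~p32) forces p32 = 0.
Unit clause (p31) forces p31 = 1.
Unit clause (~p41) forces p41 = 0.
Unit clause (p42) forces p42 = 1.
Now (~p42) is unsatisfied and unit — conflict.
Both values of p21 lead to a conflict.
Both values of p12 lead to a conflict.
That branch fails; take p11 = 1 instead.
Unit clause (~p21) forces p21 = 0.
Unit clause (~p31) forces p31 = 0.
Unit clause (~p41) forces p41 = 0.
Try p22 = 1.
Unit clause (~p12) forces p12 = 0.
Unit clause (~p32) forces p32 = 0.
Unit clause (p33) forces p33 = 1.
Unit clause (~p42) forces p42 = 0.
Unit clause (p43) forces p43 = 1.
Now (~p43) is unsatisfied and unit — conflict.
That branch fails; take p22 = 0 instead.
Unit clause (p23) forces p23 = 1.
Unit clause (~p13) forces p13 = 0.
Unit clause (~p33) forces p33 = 0.
Unit clause (p32) forces p32 = 1.
Unit clause (~p12) forces p12 = 0.
Unit clause (~p42) forces p42 = 0.
Unit clause (p43) forces p43 = 1.
Now (~p43) is unsatisfied and unit — conflict.
Both values of p22 lead to a conflict.
Both values of p11 lead to a conflict.
No assignment satisfies every clause.

No, unsatisfiable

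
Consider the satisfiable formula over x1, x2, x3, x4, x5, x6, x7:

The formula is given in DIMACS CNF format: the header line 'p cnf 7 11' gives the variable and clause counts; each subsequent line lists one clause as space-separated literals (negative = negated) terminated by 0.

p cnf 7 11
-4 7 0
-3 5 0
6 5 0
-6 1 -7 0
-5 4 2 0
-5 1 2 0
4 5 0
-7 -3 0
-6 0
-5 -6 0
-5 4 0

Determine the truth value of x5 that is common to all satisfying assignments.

True

Suppose x5 = False.
The clause (¬x3) is unit, so x3 = False.
The clause (x6) is unit, so x6 = True.
Now (¬x6) is unsatisfied and unit — conflict.
So every satisfying assignment has x5 = True.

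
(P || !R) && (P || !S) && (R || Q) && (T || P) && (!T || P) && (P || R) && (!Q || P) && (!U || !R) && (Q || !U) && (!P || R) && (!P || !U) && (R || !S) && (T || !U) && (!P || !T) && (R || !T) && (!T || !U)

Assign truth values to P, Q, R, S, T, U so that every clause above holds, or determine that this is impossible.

P: true,  Q: true,  R: true,  S: true,  T: false,  U: false

Try P = true.
From the singleton clause (R), R = true.
From the singleton clause (!U), U = false.
From the singleton clause (!T), T = false.
Every clause is now satisfied; Q, S are unconstrained.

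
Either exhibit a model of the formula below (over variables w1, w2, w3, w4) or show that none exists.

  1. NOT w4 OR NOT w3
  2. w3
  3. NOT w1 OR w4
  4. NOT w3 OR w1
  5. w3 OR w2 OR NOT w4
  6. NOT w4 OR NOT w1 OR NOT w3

From the singleton clause (w3), w3 = true.
From the singleton clause (NOT w4), w4 = false.
From the singleton clause (NOT w1), w1 = false.
That conflicts with the unit clause (w1).

UNSATISFIABLE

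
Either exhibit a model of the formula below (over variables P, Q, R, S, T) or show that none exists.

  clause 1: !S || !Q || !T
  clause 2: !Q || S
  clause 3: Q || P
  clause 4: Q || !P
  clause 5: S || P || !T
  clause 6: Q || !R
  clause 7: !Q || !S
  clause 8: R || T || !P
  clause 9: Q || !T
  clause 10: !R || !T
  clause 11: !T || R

Suppose Q = false.
From the singleton clause (P), P = true.
That conflicts with the unit clause (!P).
Undo Q and try Q = true.
From the singleton clause (S), S = true.
That conflicts with the unit clause (!S).
Either choice for Q ends in contradiction.

UNSATISFIABLE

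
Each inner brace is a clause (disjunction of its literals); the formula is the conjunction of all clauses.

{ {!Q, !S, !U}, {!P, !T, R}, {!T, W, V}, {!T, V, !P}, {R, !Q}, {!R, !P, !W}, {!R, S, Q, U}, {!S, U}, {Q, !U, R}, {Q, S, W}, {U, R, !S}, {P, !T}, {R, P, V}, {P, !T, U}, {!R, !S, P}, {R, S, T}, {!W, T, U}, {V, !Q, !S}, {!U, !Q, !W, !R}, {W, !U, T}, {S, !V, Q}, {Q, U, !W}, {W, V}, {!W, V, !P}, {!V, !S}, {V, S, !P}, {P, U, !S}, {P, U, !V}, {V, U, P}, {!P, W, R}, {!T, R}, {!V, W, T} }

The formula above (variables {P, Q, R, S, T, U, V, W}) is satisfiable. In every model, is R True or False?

True

Suppose R = false.
(!Q) alone gives Q = false.
(!U) alone gives U = false.
(!S) alone gives S = false.
(W) alone gives W = true.
That conflicts with the unit clause (!W).
So every satisfying assignment has R = True.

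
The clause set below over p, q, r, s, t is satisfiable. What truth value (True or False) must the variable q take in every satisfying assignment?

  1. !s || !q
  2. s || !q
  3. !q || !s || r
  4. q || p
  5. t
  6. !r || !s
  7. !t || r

False

Suppose q = true.
Unit clause (!s) forces s = false.
That conflicts with the unit clause (s).
So every satisfying assignment has q = False.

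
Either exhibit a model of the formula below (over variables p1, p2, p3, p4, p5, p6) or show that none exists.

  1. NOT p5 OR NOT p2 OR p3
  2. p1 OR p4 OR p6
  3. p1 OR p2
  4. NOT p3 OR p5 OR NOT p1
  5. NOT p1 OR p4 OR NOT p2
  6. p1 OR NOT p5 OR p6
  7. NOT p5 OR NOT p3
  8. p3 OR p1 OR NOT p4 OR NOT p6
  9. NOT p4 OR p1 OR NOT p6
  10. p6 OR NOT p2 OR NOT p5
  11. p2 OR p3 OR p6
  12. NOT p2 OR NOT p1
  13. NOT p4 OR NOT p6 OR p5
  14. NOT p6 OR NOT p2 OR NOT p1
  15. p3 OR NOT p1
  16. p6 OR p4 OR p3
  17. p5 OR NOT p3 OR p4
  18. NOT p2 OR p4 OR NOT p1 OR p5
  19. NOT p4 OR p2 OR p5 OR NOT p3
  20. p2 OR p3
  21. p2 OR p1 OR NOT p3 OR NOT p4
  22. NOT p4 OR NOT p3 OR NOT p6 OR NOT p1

p1=false; p2=true; p3=false; p4=true; p5=false; p6=false

Suppose p1 = false.
(p2) alone gives p2 = true.
Suppose p5 = false.
Suppose p4 = true.
(NOT p6) alone gives p6 = false.
No clause remains; p3 is free.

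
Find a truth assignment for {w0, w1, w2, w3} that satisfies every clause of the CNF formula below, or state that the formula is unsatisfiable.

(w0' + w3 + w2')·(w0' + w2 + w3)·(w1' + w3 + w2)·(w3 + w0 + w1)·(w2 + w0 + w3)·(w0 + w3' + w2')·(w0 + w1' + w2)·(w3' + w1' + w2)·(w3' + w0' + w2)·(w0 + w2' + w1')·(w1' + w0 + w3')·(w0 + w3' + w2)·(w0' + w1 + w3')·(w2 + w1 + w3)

Suppose w0 = 1.
Suppose w3 = 1.
(w2) alone gives w2 = 1.
(w1) alone gives w1 = 1.
This assignment satisfies each clause.

w0 ↦ 1, w1 ↦ 1, w2 ↦ 1, w3 ↦ 1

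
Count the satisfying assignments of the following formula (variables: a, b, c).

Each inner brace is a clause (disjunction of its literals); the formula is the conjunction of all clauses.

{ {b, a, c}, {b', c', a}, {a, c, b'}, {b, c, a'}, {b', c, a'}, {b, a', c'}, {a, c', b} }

There are 2^3 = 8 truth assignments over (a, b, c).
Check each against the 7 clauses (columns in the order a, b, c):
  F F F  ✗ fails (b + a + c)
  F F T  ✗ fails (a + c' + b)
  F T F  ✗ fails (a + c + b')
  F T T  ✗ fails (b' + c' + a)
  T F F  ✗ fails (b + c + a')
  T F T  ✗ fails (b + a' + c')
  T T F  ✗ fails (b' + c + a')
  T T T  ✓ satisfies all
1 of the 8 rows is a model.

1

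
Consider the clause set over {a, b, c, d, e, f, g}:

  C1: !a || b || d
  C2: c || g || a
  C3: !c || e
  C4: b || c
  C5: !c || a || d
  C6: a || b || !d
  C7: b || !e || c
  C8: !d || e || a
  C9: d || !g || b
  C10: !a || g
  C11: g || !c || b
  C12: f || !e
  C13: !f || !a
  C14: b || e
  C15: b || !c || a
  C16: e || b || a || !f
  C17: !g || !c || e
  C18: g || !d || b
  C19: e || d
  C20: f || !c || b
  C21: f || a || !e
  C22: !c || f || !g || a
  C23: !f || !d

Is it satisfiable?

Satisfiable

Try c = false.
From the singleton clause (b), b = true.
Try g = true.
Try f = false.
From the singleton clause (!e), e = false.
From the singleton clause (d), d = true.
From the singleton clause (a), a = true.
This assignment satisfies each clause.
A satisfying assignment: a: true,  b: true,  c: false,  d: true,  e: false,  f: false,  g: true.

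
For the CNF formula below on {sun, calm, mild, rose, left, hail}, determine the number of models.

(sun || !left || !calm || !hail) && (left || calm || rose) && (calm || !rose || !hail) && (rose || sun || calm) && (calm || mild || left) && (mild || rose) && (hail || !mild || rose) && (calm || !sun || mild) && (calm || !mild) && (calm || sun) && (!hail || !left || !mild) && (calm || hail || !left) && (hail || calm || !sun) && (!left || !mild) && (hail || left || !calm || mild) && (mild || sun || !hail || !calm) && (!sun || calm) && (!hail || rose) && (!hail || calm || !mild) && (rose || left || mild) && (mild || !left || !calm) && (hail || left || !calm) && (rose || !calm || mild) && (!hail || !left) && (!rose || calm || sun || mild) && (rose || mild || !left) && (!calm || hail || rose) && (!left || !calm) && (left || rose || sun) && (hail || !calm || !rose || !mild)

There are 2^6 = 64 truth assignments over (sun, calm, mild, rose, left, hail).
Split on hail. With hail = true, the clauses containing hail are satisfied and !hail drops from the rest; 3 of the 2^5 = 32 assignments to the other variables satisfy what remains.
With hail = false, by the same count on the reduced clause set, 0 assignments work.
(One model: sun=F, calm=T, mild=T, rose=T, left=F, hail=T.)
Total: 3 + 0 = 3.

3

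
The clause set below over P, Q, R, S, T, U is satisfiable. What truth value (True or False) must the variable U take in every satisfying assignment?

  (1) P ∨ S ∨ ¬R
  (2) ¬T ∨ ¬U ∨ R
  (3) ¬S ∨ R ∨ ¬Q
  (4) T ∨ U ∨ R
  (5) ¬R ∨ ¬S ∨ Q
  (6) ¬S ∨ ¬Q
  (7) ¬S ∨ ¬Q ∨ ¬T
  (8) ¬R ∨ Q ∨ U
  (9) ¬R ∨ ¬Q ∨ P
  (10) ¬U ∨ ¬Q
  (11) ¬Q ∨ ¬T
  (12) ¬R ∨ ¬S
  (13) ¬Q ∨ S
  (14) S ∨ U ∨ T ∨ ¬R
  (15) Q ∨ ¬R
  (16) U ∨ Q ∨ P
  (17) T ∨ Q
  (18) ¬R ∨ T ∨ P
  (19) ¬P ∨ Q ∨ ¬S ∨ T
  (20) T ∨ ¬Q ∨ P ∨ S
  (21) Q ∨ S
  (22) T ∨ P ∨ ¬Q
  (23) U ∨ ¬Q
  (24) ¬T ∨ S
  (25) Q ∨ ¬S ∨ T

Suppose U = True.
From the singleton clause (¬Q), Q = False.
From the singleton clause (¬R), R = False.
From the singleton clause (¬T), T = False.
Now (T) is unsatisfied and unit — conflict.
So every satisfying assignment has U = False.

False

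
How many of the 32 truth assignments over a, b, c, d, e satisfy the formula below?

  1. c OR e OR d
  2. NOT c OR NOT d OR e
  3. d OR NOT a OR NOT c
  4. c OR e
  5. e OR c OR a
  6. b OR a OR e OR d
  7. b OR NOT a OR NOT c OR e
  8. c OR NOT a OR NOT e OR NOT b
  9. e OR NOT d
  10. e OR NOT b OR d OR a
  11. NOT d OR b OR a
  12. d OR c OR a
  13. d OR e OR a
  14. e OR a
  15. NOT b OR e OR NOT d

There are 2^5 = 32 truth assignments over (a, b, c, d, e).
Split on e. With e = true, the clauses containing e are satisfied and NOT e drops from the rest; 8 of the 2^4 = 16 assignments to the other variables satisfy what remains.
With e = false, by the same count on the reduced clause set, 0 assignments work.
(One model: a=F, b=F, c=T, d=F, e=T.)
Total: 8 + 0 = 8.

8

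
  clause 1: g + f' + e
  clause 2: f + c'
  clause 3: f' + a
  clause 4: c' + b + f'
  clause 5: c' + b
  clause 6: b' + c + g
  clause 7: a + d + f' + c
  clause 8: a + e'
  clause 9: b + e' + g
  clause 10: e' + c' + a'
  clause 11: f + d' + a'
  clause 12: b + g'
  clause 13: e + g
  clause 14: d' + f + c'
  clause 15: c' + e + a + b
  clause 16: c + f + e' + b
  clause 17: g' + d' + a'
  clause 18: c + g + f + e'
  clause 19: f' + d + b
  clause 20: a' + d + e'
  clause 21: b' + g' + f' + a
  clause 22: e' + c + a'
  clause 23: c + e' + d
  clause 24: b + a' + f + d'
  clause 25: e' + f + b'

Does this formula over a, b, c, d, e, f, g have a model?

Case f = 1:
From the singleton clause (a), a = 1.
Case g = 1:
From the singleton clause (b), b = 1.
From the singleton clause (d'), d = 0.
From the singleton clause (e'), e = 0.
All clauses hold; c can take either value.
A satisfying assignment: a ↦ 1; b ↦ 1; c ↦ 0; d ↦ 0; e ↦ 0; f ↦ 1; g ↦ 1.

Satisfiable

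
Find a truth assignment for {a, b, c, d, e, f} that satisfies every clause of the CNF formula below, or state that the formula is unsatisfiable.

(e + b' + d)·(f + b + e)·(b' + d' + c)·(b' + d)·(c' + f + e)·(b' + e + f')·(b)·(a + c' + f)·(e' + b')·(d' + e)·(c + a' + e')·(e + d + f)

(b) alone gives b = 1.
(d) alone gives d = 1.
(c) alone gives c = 1.
(e') alone gives e = 0.
Now (e) is unsatisfied and unit — conflict.

UNSATISFIABLE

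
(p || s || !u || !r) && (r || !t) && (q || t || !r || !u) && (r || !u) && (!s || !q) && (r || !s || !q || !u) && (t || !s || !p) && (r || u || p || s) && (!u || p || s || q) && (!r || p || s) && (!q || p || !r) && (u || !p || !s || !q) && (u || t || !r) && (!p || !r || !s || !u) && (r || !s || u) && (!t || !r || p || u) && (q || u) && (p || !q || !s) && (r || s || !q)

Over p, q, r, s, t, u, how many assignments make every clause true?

5

There are 2^6 = 64 truth assignments over (p, q, r, s, t, u).
Split on q. With q = true, the clauses containing q are satisfied and !q drops from the rest; 3 of the 2^5 = 32 assignments to the other variables satisfy what remains.
With q = false, by the same count on the reduced clause set, 2 assignments work.
(One model: p=F, q=F, r=T, s=T, t=T, u=T.)
Total: 3 + 2 = 5.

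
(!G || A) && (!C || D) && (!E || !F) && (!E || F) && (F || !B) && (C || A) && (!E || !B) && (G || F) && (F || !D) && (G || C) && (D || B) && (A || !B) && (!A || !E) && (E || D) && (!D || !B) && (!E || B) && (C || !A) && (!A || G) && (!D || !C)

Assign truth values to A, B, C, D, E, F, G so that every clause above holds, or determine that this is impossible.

Branch on G: set G = false.
From the singleton clause (F), F = true.
From the singleton clause (!E), E = false.
From the singleton clause (C), C = true.
From the singleton clause (D), D = true.
That conflicts with the unit clause (!D).
So G must be the other value — set G = true.
From the singleton clause (A), A = true.
From the singleton clause (!E), E = false.
From the singleton clause (D), D = true.
From the singleton clause (F), F = true.
From the singleton clause (!B), B = false.
From the singleton clause (C), C = true.
That conflicts with the unit clause (!C).
Both values of G lead to a conflict.

UNSATISFIABLE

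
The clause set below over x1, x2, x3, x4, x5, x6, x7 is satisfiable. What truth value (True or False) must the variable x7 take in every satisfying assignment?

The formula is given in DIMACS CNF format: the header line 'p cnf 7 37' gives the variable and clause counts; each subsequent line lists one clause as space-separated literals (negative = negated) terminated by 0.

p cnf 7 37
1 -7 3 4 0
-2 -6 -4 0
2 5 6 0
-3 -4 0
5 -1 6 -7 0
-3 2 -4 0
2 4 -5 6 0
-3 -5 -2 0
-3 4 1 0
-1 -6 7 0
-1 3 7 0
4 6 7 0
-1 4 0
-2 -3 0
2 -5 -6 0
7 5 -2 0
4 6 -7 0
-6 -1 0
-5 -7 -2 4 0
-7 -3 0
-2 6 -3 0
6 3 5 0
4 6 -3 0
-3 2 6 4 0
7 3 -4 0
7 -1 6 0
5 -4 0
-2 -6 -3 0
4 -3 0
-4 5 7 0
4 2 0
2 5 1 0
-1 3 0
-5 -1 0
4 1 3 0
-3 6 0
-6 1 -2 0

Suppose x7 = False.
Branch on x3: set x3 = False.
The clause (¬x1) is unit, so x1 = False.
The clause (¬x4) is unit, so x4 = False.
Now (x4) is unsatisfied and unit — conflict.
So x3 must be the other value — set x3 = True.
The clause (¬x4) is unit, so x4 = False.
Now (x4) is unsatisfied and unit — conflict.
Both values of x3 lead to a conflict.
So every satisfying assignment has x7 = True.

True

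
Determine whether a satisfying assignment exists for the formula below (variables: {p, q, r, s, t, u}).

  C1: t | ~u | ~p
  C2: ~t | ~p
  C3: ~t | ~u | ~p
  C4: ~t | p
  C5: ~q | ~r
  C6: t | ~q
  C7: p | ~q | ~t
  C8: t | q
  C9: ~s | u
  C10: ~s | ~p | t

Branch on t: set t = 0.
The clause (~q) is unit, so q = 0.
But (q) is also a unit clause — contradiction.
Backtrack on t: now try t = 1.
The clause (~p) is unit, so p = 0.
But (p) is also a unit clause — contradiction.
Either choice for t ends in contradiction.
No assignment satisfies every clause.

No, unsatisfiable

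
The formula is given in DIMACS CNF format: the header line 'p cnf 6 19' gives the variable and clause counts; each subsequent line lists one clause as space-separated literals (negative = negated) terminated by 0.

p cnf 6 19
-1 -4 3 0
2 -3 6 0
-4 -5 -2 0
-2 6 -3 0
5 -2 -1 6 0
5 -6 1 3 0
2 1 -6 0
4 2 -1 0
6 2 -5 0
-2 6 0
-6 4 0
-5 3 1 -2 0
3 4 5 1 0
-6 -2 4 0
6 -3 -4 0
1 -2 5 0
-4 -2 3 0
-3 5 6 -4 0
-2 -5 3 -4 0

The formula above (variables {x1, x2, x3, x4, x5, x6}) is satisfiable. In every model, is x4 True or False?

Suppose x4 = False.
From the singleton clause (¬x6), x6 = False.
From the singleton clause (¬x2), x2 = False.
From the singleton clause (¬x3), x3 = False.
From the singleton clause (¬x1), x1 = False.
From the singleton clause (¬x5), x5 = False.
That conflicts with the unit clause (x5).
So every satisfying assignment has x4 = True.

True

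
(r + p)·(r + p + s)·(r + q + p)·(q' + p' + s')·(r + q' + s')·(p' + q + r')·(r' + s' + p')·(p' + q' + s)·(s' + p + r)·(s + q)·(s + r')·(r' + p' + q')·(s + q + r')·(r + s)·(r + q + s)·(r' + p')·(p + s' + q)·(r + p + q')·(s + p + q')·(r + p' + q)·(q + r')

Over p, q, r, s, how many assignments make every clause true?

1

There are 2^4 = 16 truth assignments over (p, q, r, s).
Split on p. With p = 1, the clauses containing p are satisfied and p' drops from the rest; 0 of the 2^3 = 8 assignments to the other variables satisfy what remains.
With p = 0, by the same count on the reduced clause set, 1 assignment works.
Total: 0 + 1 = 1.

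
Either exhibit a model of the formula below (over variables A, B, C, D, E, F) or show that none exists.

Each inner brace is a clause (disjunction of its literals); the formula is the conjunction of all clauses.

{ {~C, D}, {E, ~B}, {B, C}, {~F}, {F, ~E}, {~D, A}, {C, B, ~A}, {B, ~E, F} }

From the singleton clause (~F), F = 0.
From the singleton clause (~E), E = 0.
From the singleton clause (~B), B = 0.
From the singleton clause (C), C = 1.
From the singleton clause (D), D = 1.
From the singleton clause (A), A = 1.
All clauses are satisfied.

A=1; B=0; C=1; D=1; E=0; F=0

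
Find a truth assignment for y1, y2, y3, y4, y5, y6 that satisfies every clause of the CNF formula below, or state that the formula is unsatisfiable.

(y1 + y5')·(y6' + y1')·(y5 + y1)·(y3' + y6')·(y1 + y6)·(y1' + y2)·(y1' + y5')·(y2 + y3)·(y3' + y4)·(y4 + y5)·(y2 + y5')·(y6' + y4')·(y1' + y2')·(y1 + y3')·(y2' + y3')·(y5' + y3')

Case y1 = 1:
From the singleton clause (y6'), y6 = 0.
From the singleton clause (y2), y2 = 1.
But (y2') is also a unit clause — contradiction.
So y1 must be the other value — set y1 = 0.
From the singleton clause (y5'), y5 = 0.
But (y5) is also a unit clause — contradiction.
Neither y1 = 1 nor y1 = 0 works.

UNSATISFIABLE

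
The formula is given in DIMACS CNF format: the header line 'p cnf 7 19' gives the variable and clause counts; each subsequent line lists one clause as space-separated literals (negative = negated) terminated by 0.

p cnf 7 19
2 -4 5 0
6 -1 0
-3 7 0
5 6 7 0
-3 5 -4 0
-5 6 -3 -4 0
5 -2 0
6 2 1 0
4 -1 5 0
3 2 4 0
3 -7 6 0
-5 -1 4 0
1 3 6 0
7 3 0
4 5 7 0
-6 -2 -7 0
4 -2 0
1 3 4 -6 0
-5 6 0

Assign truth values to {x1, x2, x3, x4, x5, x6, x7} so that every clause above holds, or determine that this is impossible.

x1=False; x2=False; x3=True; x4=True; x5=True; x6=True; x7=True

Case x6 = True:
Case x3 = True:
(x7) alone gives x7 = True.
(¬x2) alone gives x2 = False.
Case x4 = True:
(x5) alone gives x5 = True.
No clause remains; x1 is free.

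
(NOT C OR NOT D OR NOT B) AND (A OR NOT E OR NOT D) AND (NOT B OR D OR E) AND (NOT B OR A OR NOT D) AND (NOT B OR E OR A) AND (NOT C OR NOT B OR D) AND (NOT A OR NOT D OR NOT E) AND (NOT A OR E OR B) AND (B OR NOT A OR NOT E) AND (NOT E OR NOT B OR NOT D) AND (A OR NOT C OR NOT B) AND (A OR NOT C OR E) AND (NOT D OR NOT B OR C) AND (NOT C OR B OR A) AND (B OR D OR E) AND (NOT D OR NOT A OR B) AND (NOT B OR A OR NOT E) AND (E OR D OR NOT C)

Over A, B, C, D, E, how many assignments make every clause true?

3

There are 2^5 = 32 truth assignments over (A, B, C, D, E).
Split on E. With E = true, the clauses containing E are satisfied and NOT E drops from the rest; 2 of the 2^4 = 16 assignments to the other variables satisfy what remains.
With E = false, by the same count on the reduced clause set, 1 assignment works.
(One model: A=F, B=F, C=F, D=F, E=T.)
Total: 2 + 1 = 3.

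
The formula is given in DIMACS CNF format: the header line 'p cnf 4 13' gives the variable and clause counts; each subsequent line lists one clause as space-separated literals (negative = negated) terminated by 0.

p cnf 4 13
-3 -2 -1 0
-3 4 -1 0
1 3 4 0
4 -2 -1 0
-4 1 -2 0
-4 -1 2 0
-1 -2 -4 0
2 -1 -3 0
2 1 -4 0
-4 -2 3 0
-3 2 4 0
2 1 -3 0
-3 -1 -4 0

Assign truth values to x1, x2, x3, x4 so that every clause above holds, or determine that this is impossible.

Branch on x3: set x3 = True.
Branch on x2: set x2 = True.
(¬x1) alone gives x1 = False.
(¬x4) alone gives x4 = False.
Every clause now holds.

x1 ↦ False; x2 ↦ True; x3 ↦ True; x4 ↦ False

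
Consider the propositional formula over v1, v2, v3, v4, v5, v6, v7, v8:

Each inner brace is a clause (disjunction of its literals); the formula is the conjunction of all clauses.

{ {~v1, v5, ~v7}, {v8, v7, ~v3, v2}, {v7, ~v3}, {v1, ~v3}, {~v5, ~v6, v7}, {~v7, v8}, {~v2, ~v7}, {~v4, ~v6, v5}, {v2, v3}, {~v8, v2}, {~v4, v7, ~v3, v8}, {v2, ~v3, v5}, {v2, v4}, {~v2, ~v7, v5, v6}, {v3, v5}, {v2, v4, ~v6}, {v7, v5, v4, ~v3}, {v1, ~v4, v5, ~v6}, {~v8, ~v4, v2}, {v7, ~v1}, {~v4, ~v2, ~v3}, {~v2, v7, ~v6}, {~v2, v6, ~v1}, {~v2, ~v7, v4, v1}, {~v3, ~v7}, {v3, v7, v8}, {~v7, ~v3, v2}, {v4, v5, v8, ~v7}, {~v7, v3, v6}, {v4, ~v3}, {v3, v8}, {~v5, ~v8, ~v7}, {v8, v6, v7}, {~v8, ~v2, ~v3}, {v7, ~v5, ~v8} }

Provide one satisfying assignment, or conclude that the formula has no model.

UNSATISFIABLE

Try v7 = 1.
Unit clause (v8) forces v8 = 1.
Unit clause (~v2) forces v2 = 0.
But (v2) is also a unit clause — contradiction.
Backtrack on v7: now try v7 = 0.
Unit clause (~v3) forces v3 = 0.
Unit clause (v2) forces v2 = 1.
Unit clause (v5) forces v5 = 1.
Unit clause (~v6) forces v6 = 0.
Unit clause (~v1) forces v1 = 0.
Unit clause (v8) forces v8 = 1.
But (~v8) is also a unit clause — contradiction.
Either choice for v7 ends in contradiction.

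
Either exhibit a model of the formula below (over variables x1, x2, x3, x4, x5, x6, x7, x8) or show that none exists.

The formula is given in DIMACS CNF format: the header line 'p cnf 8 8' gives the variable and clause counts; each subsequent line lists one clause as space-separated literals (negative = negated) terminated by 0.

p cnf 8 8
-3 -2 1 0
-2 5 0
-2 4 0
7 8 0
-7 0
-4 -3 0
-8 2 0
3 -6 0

The clause (¬x7) is unit, so x7 = False.
The clause (x8) is unit, so x8 = True.
The clause (x2) is unit, so x2 = True.
The clause (x5) is unit, so x5 = True.
The clause (x4) is unit, so x4 = True.
The clause (¬x3) is unit, so x3 = False.
The clause (¬x6) is unit, so x6 = False.
Every clause is now satisfied; x1 is unconstrained.

x1=True; x2=True; x3=False; x4=True; x5=True; x6=False; x7=False; x8=True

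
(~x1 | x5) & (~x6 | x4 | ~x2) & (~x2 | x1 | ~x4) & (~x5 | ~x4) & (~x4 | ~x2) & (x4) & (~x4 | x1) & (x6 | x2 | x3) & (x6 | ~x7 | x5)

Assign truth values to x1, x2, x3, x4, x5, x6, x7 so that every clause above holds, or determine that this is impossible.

UNSATISFIABLE

(x4) alone gives x4 = 1.
(~x5) alone gives x5 = 0.
(~x1) alone gives x1 = 0.
But (x1) is also a unit clause — contradiction.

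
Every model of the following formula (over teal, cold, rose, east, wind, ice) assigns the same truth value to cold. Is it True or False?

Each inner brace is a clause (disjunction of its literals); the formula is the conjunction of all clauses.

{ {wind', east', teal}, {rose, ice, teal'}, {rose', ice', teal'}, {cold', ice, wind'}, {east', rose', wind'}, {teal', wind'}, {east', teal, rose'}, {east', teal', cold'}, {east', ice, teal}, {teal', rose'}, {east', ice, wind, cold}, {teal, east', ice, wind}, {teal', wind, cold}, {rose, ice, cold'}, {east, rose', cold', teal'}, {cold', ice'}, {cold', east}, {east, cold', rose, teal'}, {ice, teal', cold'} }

Suppose cold = 1.
(ice') alone gives ice = 0.
(wind') alone gives wind = 0.
(rose) alone gives rose = 1.
(teal') alone gives teal = 0.
(east') alone gives east = 0.
Now (east) is unsatisfied and unit — conflict.
So every satisfying assignment has cold = False.

False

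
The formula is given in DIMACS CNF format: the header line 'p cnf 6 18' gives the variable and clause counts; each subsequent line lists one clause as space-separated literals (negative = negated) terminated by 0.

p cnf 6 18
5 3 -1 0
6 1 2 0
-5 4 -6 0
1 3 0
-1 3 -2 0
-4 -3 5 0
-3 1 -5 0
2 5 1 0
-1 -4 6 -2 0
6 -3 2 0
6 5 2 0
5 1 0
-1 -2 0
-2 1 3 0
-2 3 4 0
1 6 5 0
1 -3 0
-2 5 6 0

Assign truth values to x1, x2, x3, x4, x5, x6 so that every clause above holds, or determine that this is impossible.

x1 ↦ True, x2 ↦ False, x3 ↦ True, x4 ↦ True, x5 ↦ True, x6 ↦ True

Branch on x1: set x1 = True.
Unit clause (¬x2) forces x2 = False.
Branch on x5: set x5 = True.
Branch on x4: set x4 = True.
Branch on x6: set x6 = True.
Every clause is now satisfied; x3 is unconstrained.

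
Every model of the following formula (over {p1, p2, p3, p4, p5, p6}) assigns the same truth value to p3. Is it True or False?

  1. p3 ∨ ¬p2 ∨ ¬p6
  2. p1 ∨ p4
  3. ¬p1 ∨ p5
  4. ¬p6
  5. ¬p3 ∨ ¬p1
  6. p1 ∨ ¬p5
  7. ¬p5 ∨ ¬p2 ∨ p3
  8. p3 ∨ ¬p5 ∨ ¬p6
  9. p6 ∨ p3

True

Suppose p3 = False.
From the singleton clause (¬p6), p6 = False.
Now (p6) is unsatisfied and unit — conflict.
So every satisfying assignment has p3 = True.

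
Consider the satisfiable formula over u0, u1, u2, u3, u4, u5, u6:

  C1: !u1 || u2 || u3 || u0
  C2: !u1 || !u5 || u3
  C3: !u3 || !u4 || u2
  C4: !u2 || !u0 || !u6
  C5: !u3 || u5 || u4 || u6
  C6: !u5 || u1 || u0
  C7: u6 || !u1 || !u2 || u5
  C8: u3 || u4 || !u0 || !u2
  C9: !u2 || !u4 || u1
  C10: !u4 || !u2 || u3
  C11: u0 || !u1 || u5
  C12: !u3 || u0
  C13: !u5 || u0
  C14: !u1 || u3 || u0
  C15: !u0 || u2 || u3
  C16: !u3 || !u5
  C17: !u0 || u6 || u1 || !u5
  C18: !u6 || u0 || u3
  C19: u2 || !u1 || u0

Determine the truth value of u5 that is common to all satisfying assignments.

Suppose u5 = true.
From the singleton clause (u0), u0 = true.
From the singleton clause (!u3), u3 = false.
From the singleton clause (!u1), u1 = false.
From the singleton clause (u2), u2 = true.
From the singleton clause (!u6), u6 = false.
But (u6) is also a unit clause — contradiction.
So every satisfying assignment has u5 = False.

False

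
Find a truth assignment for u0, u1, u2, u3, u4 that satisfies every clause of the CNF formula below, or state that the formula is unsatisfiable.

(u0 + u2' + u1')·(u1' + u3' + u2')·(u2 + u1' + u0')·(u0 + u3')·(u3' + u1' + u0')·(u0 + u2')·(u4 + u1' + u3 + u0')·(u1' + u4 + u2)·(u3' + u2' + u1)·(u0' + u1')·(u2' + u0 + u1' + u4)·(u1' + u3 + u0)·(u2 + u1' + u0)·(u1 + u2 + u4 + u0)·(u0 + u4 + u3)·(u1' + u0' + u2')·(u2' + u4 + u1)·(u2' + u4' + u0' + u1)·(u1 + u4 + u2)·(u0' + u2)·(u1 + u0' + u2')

u0 ↦ 0,  u1 ↦ 0,  u2 ↦ 0,  u3 ↦ 0,  u4 ↦ 1

Suppose u0 = 0.
Unit clause (u3') forces u3 = 0.
Unit clause (u2') forces u2 = 0.
Unit clause (u1') forces u1 = 0.
Unit clause (u4) forces u4 = 1.
This assignment satisfies each clause.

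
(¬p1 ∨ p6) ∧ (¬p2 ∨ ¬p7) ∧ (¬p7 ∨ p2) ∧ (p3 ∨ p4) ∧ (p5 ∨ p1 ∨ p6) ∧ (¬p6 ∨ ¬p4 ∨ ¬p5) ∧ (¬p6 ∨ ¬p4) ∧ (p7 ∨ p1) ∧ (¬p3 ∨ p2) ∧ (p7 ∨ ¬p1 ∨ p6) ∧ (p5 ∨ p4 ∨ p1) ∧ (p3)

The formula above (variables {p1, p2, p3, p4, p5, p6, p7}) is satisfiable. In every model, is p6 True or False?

True

Suppose p6 = False.
Unit clause (¬p1) forces p1 = False.
Unit clause (p5) forces p5 = True.
Unit clause (p7) forces p7 = True.
Unit clause (¬p2) forces p2 = False.
That conflicts with the unit clause (p2).
So every satisfying assignment has p6 = True.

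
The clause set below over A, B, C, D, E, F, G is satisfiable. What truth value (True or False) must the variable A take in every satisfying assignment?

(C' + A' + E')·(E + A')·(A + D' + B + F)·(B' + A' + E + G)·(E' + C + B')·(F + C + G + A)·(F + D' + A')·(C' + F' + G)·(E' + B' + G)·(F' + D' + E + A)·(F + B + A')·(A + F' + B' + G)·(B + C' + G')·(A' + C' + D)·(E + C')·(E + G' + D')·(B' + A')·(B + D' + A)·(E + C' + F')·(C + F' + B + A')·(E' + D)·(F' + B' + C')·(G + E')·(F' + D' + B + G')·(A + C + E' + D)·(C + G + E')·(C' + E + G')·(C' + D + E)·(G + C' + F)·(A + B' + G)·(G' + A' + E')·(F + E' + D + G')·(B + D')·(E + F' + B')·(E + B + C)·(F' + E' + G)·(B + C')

Suppose A = 1.
The clause (E) is unit, so E = 1.
The clause (C') is unit, so C = 0.
The clause (B') is unit, so B = 0.
The clause (F) is unit, so F = 1.
But (F') is also a unit clause — contradiction.
So every satisfying assignment has A = False.

False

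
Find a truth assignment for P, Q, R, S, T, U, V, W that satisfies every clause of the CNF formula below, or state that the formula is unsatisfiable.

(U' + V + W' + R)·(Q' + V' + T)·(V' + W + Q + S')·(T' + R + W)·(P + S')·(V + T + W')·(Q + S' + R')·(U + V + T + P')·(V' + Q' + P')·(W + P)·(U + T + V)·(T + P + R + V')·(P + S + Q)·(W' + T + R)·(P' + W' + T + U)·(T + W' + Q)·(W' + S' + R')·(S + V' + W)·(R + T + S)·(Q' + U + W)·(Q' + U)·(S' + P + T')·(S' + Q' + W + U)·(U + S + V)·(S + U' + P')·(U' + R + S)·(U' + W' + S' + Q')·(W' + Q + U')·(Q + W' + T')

Branch on P: set P = 1.
Branch on V: set V = 0.
Branch on T: set T = 0.
The clause (W') is unit, so W = 0.
The clause (U) is unit, so U = 1.
The clause (S) is unit, so S = 1.
Branch on Q: set Q = 0.
The clause (R') is unit, so R = 0.
This assignment satisfies each clause.

P=1; Q=0; R=0; S=1; T=0; U=1; V=0; W=0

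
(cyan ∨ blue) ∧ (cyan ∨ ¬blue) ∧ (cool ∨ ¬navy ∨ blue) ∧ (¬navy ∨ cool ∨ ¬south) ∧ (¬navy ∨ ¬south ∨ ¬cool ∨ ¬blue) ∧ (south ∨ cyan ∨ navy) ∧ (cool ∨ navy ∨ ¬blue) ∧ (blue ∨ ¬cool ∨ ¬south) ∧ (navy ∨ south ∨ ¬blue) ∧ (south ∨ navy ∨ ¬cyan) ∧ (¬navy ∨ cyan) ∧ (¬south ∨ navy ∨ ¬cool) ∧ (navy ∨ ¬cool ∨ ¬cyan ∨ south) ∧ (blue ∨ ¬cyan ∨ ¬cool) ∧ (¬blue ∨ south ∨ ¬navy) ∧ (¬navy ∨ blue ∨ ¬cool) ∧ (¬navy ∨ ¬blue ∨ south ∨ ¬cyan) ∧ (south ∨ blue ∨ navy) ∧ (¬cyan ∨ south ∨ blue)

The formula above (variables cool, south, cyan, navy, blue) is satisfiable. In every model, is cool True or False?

False

Suppose cool = True.
Case cyan = True:
From the singleton clause (blue), blue = True.
Case navy = False:
From the singleton clause (south), south = True.
Now (¬south) is unsatisfied and unit — conflict.
That branch fails; take navy = True instead.
From the singleton clause (¬south), south = False.
Now (south) is unsatisfied and unit — conflict.
Either choice for navy ends in contradiction.
That branch fails; take cyan = False instead.
From the singleton clause (blue), blue = True.
Now (¬blue) is unsatisfied and unit — conflict.
Either choice for cyan ends in contradiction.
So every satisfying assignment has cool = False.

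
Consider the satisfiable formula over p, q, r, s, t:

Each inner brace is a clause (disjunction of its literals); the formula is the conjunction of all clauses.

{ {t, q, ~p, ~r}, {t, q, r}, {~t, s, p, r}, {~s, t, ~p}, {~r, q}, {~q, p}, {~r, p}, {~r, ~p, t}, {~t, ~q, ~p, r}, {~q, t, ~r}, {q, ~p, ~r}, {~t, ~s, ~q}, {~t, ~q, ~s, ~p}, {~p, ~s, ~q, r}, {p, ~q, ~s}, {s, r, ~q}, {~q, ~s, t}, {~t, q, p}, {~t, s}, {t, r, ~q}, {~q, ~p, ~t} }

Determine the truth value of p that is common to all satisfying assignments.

Suppose p = 0.
From the singleton clause (~q), q = 0.
From the singleton clause (~r), r = 0.
From the singleton clause (t), t = 1.
That conflicts with the unit clause (~t).
So every satisfying assignment has p = True.

True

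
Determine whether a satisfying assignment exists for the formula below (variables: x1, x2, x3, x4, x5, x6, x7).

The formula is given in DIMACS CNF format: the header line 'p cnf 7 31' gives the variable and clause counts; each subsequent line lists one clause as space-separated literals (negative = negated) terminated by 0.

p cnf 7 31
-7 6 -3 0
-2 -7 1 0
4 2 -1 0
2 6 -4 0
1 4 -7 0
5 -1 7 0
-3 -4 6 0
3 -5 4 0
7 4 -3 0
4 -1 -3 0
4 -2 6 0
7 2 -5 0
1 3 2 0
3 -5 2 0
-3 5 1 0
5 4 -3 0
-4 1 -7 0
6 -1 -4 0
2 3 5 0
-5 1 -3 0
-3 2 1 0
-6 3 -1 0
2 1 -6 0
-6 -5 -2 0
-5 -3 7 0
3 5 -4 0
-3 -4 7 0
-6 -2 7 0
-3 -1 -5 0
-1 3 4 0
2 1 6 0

Satisfiable

Case x7 = False:
Case x5 = True:
(x2) alone gives x2 = True.
(¬x6) alone gives x6 = False.
(x4) alone gives x4 = True.
(¬x3) alone gives x3 = False.
(¬x1) alone gives x1 = False.
Every clause now holds.
A satisfying assignment: x1 ↦ False; x2 ↦ True; x3 ↦ False; x4 ↦ True; x5 ↦ True; x6 ↦ False; x7 ↦ False.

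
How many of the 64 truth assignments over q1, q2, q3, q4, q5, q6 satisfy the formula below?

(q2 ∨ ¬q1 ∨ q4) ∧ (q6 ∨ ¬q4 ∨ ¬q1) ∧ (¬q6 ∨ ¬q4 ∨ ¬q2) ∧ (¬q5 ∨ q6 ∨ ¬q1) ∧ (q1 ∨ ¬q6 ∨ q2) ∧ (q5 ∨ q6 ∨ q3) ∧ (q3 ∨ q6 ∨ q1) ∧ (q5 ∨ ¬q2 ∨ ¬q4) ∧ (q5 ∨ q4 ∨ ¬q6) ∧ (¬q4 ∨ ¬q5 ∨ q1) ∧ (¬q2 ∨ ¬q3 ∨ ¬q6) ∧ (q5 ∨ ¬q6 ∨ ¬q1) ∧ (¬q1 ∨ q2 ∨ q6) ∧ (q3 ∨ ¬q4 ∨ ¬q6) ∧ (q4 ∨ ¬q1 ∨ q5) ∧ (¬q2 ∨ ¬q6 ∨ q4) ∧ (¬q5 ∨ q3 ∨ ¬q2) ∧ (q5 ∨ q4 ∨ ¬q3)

4

There are 2^6 = 64 truth assignments over (q1, q2, q3, q4, q5, q6).
Split on q3. With q3 = True, the clauses containing q3 are satisfied and ¬q3 drops from the rest; 4 of the 2^5 = 32 assignments to the other variables satisfy what remains.
With q3 = False, by the same count on the reduced clause set, 0 assignments work.
(One model: q1=F, q2=F, q3=T, q4=F, q5=T, q6=F.)
Total: 4 + 0 = 4.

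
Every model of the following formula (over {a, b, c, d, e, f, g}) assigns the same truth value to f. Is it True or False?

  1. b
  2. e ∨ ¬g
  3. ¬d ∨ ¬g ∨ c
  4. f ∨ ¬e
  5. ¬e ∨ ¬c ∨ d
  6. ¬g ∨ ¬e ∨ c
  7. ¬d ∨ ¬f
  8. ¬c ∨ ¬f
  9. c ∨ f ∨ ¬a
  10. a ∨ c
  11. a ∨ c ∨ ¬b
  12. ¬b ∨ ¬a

Suppose f = True.
Unit clause (b) forces b = True.
Unit clause (¬d) forces d = False.
Unit clause (¬c) forces c = False.
Unit clause (a) forces a = True.
Now (¬a) is unsatisfied and unit — conflict.
So every satisfying assignment has f = False.

False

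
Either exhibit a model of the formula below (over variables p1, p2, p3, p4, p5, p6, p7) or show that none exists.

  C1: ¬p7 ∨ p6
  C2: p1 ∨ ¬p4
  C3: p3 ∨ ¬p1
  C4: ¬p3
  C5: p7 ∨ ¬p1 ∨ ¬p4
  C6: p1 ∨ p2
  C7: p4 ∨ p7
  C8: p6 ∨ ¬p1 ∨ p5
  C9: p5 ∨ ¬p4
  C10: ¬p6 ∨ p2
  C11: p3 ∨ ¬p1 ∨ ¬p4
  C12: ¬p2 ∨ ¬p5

Unit clause (¬p3) forces p3 = False.
Unit clause (¬p1) forces p1 = False.
Unit clause (¬p4) forces p4 = False.
Unit clause (p2) forces p2 = True.
Unit clause (p7) forces p7 = True.
Unit clause (p6) forces p6 = True.
Unit clause (¬p5) forces p5 = False.
All clauses are satisfied.

p1=False; p2=True; p3=False; p4=False; p5=False; p6=True; p7=True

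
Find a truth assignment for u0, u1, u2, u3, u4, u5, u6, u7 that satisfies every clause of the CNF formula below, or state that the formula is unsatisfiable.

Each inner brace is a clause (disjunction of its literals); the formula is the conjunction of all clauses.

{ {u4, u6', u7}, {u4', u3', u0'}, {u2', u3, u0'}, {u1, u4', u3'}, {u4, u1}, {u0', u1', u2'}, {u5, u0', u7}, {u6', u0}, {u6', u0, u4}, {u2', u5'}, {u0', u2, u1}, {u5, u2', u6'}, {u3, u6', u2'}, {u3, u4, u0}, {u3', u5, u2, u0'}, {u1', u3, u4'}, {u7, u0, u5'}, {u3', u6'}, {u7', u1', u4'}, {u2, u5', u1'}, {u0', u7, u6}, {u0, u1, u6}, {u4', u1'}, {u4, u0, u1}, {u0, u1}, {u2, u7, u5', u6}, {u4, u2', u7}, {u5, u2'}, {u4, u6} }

u0 ↦ 1; u1 ↦ 1; u2 ↦ 0; u3 ↦ 0; u4 ↦ 0; u5 ↦ 0; u6 ↦ 1; u7 ↦ 1

Suppose u4 = 0.
(u1) alone gives u1 = 1.
(u6) alone gives u6 = 1.
(u7) alone gives u7 = 1.
(u0) alone gives u0 = 1.
(u2') alone gives u2 = 0.
(u3') alone gives u3 = 0.
(u5') alone gives u5 = 0.
This assignment satisfies each clause.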